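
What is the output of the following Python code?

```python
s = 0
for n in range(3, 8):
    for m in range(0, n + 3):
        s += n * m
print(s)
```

n=3,m=0: s = 0+0 = 0
n=3,m=1: s = 0+3 = 3
n=3,m=2: s = 3+6 = 9
n=3,m=3: s = 9+9 = 18
n=3,m=4: s = 18+12 = 30
n=3,m=5: s = 30+15 = 45
n=4,m=0: s = 45+0 = 45
n=4,m=1: s = 45+4 = 49
n=4,m=2: s = 49+8 = 57
n=4,m=3: s = 57+12 = 69
n=4,m=4: s = 69+16 = 85
n=4,m=5: s = 85+20 = 105
n=4,m=6: s = 105+24 = 129
n=5,m=0: s = 129+0 = 129
n=5,m=1: s = 129+5 = 134
n=5,m=2: s = 134+10 = 144
n=5,m=3: s = 144+15 = 159
n=5,m=4: s = 159+20 = 179
n=5,m=5: s = 179+25 = 204
n=5,m=6: s = 204+30 = 234
n=5,m=7: s = 234+35 = 269
n=6,m=0: s = 269+0 = 269
n=6,m=1: s = 269+6 = 275
n=6,m=2: s = 275+12 = 287
n=6,m=3: s = 287+18 = 305
n=6,m=4: s = 305+24 = 329
n=6,m=5: s = 329+30 = 359
n=6,m=6: s = 359+36 = 395
n=6,m=7: s = 395+42 = 437
n=6,m=8: s = 437+48 = 485
n=7,m=0: s = 485+0 = 485
n=7,m=1: s = 485+7 = 492
n=7,m=2: s = 492+14 = 506
n=7,m=3: s = 506+21 = 527
n=7,m=4: s = 527+28 = 555
n=7,m=5: s = 555+35 = 590
n=7,m=6: s = 590+42 = 632
n=7,m=7: s = 632+49 = 681
n=7,m=8: s = 681+56 = 737
n=7,m=9: s = 737+63 = 800

800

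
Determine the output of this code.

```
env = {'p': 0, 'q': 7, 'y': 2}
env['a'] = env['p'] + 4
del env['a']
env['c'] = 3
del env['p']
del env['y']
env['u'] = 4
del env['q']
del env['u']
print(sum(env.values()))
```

env['a'] = env['p']+4 = 4 → {'p': 0, 'q': 7, 'y': 2, 'a': 4}
del 'a' → {'p': 0, 'q': 7, 'y': 2}
env['c'] = 3 → {'p': 0, 'q': 7, 'y': 2, 'c': 3}
del 'p' → {'q': 7, 'y': 2, 'c': 3}
del 'y' → {'q': 7, 'c': 3}
env['u'] = 4 → {'q': 7, 'c': 3, 'u': 4}
del 'q' → {'c': 3, 'u': 4}
del 'u' → {'c': 3}
sum of values = 3

3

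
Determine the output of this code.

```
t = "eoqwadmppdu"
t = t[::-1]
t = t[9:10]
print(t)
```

o

reverse → 'udppmdawqoe'
slice [9:10] → 'o'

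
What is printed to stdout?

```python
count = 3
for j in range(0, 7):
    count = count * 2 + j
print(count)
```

504

j=0: count = 3*2+0 = 6
j=1: count = 6*2+1 = 13
j=2: count = 13*2+2 = 28
j=3: count = 28*2+3 = 59
j=4: count = 59*2+4 = 122
j=5: count = 122*2+5 = 249
j=6: count = 249*2+6 = 504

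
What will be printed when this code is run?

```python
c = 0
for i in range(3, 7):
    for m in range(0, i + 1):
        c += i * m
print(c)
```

i=3,m=0: c = 0+0 = 0
i=3,m=1: c = 0+3 = 3
i=3,m=2: c = 3+6 = 9
i=3,m=3: c = 9+9 = 18
i=4,m=0: c = 18+0 = 18
i=4,m=1: c = 18+4 = 22
i=4,m=2: c = 22+8 = 30
i=4,m=3: c = 30+12 = 42
i=4,m=4: c = 42+16 = 58
i=5,m=0: c = 58+0 = 58
i=5,m=1: c = 58+5 = 63
i=5,m=2: c = 63+10 = 73
i=5,m=3: c = 73+15 = 88
i=5,m=4: c = 88+20 = 108
i=5,m=5: c = 108+25 = 133
i=6,m=0: c = 133+0 = 133
i=6,m=1: c = 133+6 = 139
i=6,m=2: c = 139+12 = 151
i=6,m=3: c = 151+18 = 169
i=6,m=4: c = 169+24 = 193
i=6,m=5: c = 193+30 = 223
i=6,m=6: c = 223+36 = 259

259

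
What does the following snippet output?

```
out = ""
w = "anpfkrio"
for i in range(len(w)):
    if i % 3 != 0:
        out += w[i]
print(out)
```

i=0: skip
i=1: add 'n' → 'n'
i=2: add 'p' → 'np'
i=3: skip
i=4: add 'k' → 'npk'
i=5: add 'r' → 'npkr'
i=6: skip
i=7: add 'o' → 'npkro'

npkro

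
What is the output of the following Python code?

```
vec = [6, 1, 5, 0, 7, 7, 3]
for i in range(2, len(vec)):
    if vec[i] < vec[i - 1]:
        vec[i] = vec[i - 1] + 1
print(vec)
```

i=2: 5>=1, unchanged → [6, 1, 5, 0, 7, 7, 3]
i=3: 0<5, vec[3] = 5+1 = 6 → [6, 1, 5, 6, 7, 7, 3]
i=4: 7>=6, unchanged → [6, 1, 5, 6, 7, 7, 3]
i=5: 7>=7, unchanged → [6, 1, 5, 6, 7, 7, 3]
i=6: 3<7, vec[6] = 7+1 = 8 → [6, 1, 5, 6, 7, 7, 8]

[6, 1, 5, 6, 7, 7, 8]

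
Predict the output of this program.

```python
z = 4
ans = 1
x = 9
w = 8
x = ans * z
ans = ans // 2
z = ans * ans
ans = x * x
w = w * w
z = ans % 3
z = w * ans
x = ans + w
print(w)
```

64

x = 1*4 = 4
ans = 1//2 = 0
z = 0*0 = 0
ans = 4*4 = 16
w = 8*8 = 64
z = 16%3 = 1
z = 64*16 = 1024
x = 16+64 = 80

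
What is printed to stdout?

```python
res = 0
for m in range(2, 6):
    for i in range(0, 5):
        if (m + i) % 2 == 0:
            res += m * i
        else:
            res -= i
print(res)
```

m=2,i=0: even sum, res = 0+0 = 0
m=2,i=1: odd sum, res = 0-1 = -1
m=2,i=2: even sum, res = (-1)+4 = 3
m=2,i=3: odd sum, res = 3-3 = 0
m=2,i=4: even sum, res = 0+8 = 8
m=3,i=0: odd sum, res = 8-0 = 8
m=3,i=1: even sum, res = 8+3 = 11
m=3,i=2: odd sum, res = 11-2 = 9
m=3,i=3: even sum, res = 9+9 = 18
m=3,i=4: odd sum, res = 18-4 = 14
m=4,i=0: even sum, res = 14+0 = 14
m=4,i=1: odd sum, res = 14-1 = 13
m=4,i=2: even sum, res = 13+8 = 21
m=4,i=3: odd sum, res = 21-3 = 18
m=4,i=4: even sum, res = 18+16 = 34
m=5,i=0: odd sum, res = 34-0 = 34
m=5,i=1: even sum, res = 34+5 = 39
m=5,i=2: odd sum, res = 39-2 = 37
m=5,i=3: even sum, res = 37+15 = 52
m=5,i=4: odd sum, res = 52-4 = 48

48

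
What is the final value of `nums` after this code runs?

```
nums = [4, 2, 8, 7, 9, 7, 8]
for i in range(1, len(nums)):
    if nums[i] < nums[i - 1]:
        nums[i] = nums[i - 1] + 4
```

[4, 8, 8, 12, 16, 20, 24]

i=1: 2<4, nums[1] = 4+4 = 8 → [4, 8, 8, 7, 9, 7, 8]
i=2: 8>=8, unchanged → [4, 8, 8, 7, 9, 7, 8]
i=3: 7<8, nums[3] = 8+4 = 12 → [4, 8, 8, 12, 9, 7, 8]
i=4: 9<12, nums[4] = 12+4 = 16 → [4, 8, 8, 12, 16, 7, 8]
i=5: 7<16, nums[5] = 16+4 = 20 → [4, 8, 8, 12, 16, 20, 8]
i=6: 8<20, nums[6] = 20+4 = 24 → [4, 8, 8, 12, 16, 20, 24]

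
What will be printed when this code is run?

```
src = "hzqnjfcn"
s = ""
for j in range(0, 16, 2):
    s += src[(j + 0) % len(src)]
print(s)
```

j=0: add src[0]='h' → 'h'
j=2: add src[2]='q' → 'hq'
j=4: add src[4]='j' → 'hqj'
j=6: add src[6]='c' → 'hqjc'
j=8: add src[0]='h' → 'hqjch'
j=10: add src[2]='q' → 'hqjchq'
j=12: add src[4]='j' → 'hqjchqj'
j=14: add src[6]='c' → 'hqjchqjc'

hqjchqjc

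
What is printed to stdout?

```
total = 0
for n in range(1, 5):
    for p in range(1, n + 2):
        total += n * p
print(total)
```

n=1,p=1: total = 0+1 = 1
n=1,p=2: total = 1+2 = 3
n=2,p=1: total = 3+2 = 5
n=2,p=2: total = 5+4 = 9
n=2,p=3: total = 9+6 = 15
n=3,p=1: total = 15+3 = 18
n=3,p=2: total = 18+6 = 24
n=3,p=3: total = 24+9 = 33
n=3,p=4: total = 33+12 = 45
n=4,p=1: total = 45+4 = 49
n=4,p=2: total = 49+8 = 57
n=4,p=3: total = 57+12 = 69
n=4,p=4: total = 69+16 = 85
n=4,p=5: total = 85+20 = 105

105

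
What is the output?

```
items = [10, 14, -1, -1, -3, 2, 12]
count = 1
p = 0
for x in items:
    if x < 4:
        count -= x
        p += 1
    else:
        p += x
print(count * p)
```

160

x=10: not <4; p=10
x=14: not <4; p=24
x=-1: <4, count = 1-(-1) = 2; p=25
x=-1: <4, count = 2-(-1) = 3; p=26
x=-3: <4, count = 3-(-3) = 6; p=27
x=2: <4, count = 6-2 = 4; p=28
x=12: not <4; p=40
count*p = 4*40 = 160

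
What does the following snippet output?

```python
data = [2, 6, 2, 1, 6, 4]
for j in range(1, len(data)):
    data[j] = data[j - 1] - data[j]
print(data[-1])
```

j=1: data[1] = 2-6 = -4 → [2, -4, 2, 1, 6, 4]
j=2: data[2] = (-4)-2 = -6 → [2, -4, -6, 1, 6, 4]
j=3: data[3] = (-6)-1 = -7 → [2, -4, -6, -7, 6, 4]
j=4: data[4] = (-7)-6 = -13 → [2, -4, -6, -7, -13, 4]
j=5: data[5] = (-13)-4 = -17 → [2, -4, -6, -7, -13, -17]

-17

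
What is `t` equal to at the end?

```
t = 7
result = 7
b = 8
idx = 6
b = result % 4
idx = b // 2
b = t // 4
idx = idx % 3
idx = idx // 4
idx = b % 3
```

7

b = 7%4 = 3
idx = 3//2 = 1
b = 7//4 = 1
idx = 1%3 = 1
idx = 1//4 = 0
idx = 1%3 = 1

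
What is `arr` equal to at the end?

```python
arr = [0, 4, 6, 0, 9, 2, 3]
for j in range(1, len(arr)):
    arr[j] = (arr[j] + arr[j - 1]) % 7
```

[0, 4, 3, 3, 5, 0, 3]

j=1: arr[1] = (4+0)%7 = 4 → [0, 4, 6, 0, 9, 2, 3]
j=2: arr[2] = (6+4)%7 = 3 → [0, 4, 3, 0, 9, 2, 3]
j=3: arr[3] = (0+3)%7 = 3 → [0, 4, 3, 3, 9, 2, 3]
j=4: arr[4] = (9+3)%7 = 5 → [0, 4, 3, 3, 5, 2, 3]
j=5: arr[5] = (2+5)%7 = 0 → [0, 4, 3, 3, 5, 0, 3]
j=6: arr[6] = (3+0)%7 = 3 → [0, 4, 3, 3, 5, 0, 3]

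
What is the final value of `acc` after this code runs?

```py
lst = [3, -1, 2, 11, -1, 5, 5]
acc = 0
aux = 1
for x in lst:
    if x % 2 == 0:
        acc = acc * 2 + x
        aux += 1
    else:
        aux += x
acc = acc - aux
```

-22

x=3: not even; aux=4
x=-1: not even; aux=3
x=2: even, acc = 0*2+2 = 2; aux=4
x=11: not even; aux=15
x=-1: not even; aux=14
x=5: not even; aux=19
x=5: not even; aux=24
acc-aux = 2-24 = -22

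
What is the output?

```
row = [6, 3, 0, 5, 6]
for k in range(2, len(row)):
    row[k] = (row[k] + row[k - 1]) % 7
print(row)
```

k=2: row[2] = (0+3)%7 = 3 → [6, 3, 3, 5, 6]
k=3: row[3] = (5+3)%7 = 1 → [6, 3, 3, 1, 6]
k=4: row[4] = (6+1)%7 = 0 → [6, 3, 3, 1, 0]

[6, 3, 3, 1, 0]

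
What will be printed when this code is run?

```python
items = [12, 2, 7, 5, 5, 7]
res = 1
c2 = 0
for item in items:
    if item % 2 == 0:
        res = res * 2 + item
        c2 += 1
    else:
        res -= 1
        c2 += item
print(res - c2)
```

0

item=12: even, res = 1*2+12 = 14; c2=1
item=2: even, res = 14*2+2 = 30; c2=2
item=7: not even, res = 30-1 = 29; c2=9
item=5: not even, res = 29-1 = 28; c2=14
item=5: not even, res = 28-1 = 27; c2=19
item=7: not even, res = 27-1 = 26; c2=26
res-c2 = 26-26 = 0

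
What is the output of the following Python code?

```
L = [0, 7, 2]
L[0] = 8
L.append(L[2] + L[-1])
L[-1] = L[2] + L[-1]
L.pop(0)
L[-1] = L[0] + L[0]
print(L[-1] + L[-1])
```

28

L[0] = 8 → [8, 7, 2]
append L[2]+L[-1] = 2+2 = 4 → [8, 7, 2, 4]
L[-1] = L[2]+L[-1] = 2+4 = 6 → [8, 7, 2, 6]
pop(0) removes 8 → [7, 2, 6]
L[-1] = L[0]+L[0] = 7+7 = 14 → [7, 2, 14]
L[-1]+L[-1] = 14+14 = 28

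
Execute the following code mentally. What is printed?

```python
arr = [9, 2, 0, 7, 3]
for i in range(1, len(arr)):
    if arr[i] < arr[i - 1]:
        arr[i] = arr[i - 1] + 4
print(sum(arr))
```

i=1: 2<9, arr[1] = 9+4 = 13 → [9, 13, 0, 7, 3]
i=2: 0<13, arr[2] = 13+4 = 17 → [9, 13, 17, 7, 3]
i=3: 7<17, arr[3] = 17+4 = 21 → [9, 13, 17, 21, 3]
i=4: 3<21, arr[4] = 21+4 = 25 → [9, 13, 17, 21, 25]
sum = 85

85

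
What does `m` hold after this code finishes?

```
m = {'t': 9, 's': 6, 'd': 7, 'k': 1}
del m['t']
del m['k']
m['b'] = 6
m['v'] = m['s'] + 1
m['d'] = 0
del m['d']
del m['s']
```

del 't' → {'s': 6, 'd': 7, 'k': 1}
del 'k' → {'s': 6, 'd': 7}
m['b'] = 6 → {'s': 6, 'd': 7, 'b': 6}
m['v'] = m['s']+1 = 7 → {'s': 6, 'd': 7, 'b': 6, 'v': 7}
m['d'] = 0 → {'s': 6, 'd': 0, 'b': 6, 'v': 7}
del 'd' → {'s': 6, 'b': 6, 'v': 7}
del 's' → {'b': 6, 'v': 7}

{'b': 6, 'v': 7}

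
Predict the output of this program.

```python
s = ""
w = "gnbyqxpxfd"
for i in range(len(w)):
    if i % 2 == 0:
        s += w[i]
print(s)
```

i=0: add 'g' → 'g'
i=1: skip
i=2: add 'b' → 'gb'
i=3: skip
i=4: add 'q' → 'gbq'
i=5: skip
i=6: add 'p' → 'gbqp'
i=7: skip
i=8: add 'f' → 'gbqpf'
i=9: skip

gbqpf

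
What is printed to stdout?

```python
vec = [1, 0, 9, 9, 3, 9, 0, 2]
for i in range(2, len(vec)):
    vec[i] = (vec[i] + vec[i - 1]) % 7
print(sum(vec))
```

15

i=2: vec[2] = (9+0)%7 = 2 → [1, 0, 2, 9, 3, 9, 0, 2]
i=3: vec[3] = (9+2)%7 = 4 → [1, 0, 2, 4, 3, 9, 0, 2]
i=4: vec[4] = (3+4)%7 = 0 → [1, 0, 2, 4, 0, 9, 0, 2]
i=5: vec[5] = (9+0)%7 = 2 → [1, 0, 2, 4, 0, 2, 0, 2]
i=6: vec[6] = (0+2)%7 = 2 → [1, 0, 2, 4, 0, 2, 2, 2]
i=7: vec[7] = (2+2)%7 = 4 → [1, 0, 2, 4, 0, 2, 2, 4]
sum = 15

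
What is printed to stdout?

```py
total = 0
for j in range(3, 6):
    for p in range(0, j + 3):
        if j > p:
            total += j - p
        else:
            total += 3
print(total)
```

j=3,p=0: 3>0, total = 0+3 = 3
j=3,p=1: 3>1, total = 3+2 = 5
j=3,p=2: 3>2, total = 5+1 = 6
j=3,p=3: not 3>3, total = 6+3 = 9
j=3,p=4: not 3>4, total = 9+3 = 12
j=3,p=5: not 3>5, total = 12+3 = 15
j=4,p=0: 4>0, total = 15+4 = 19
j=4,p=1: 4>1, total = 19+3 = 22
j=4,p=2: 4>2, total = 22+2 = 24
j=4,p=3: 4>3, total = 24+1 = 25
j=4,p=4: not 4>4, total = 25+3 = 28
j=4,p=5: not 4>5, total = 28+3 = 31
j=4,p=6: not 4>6, total = 31+3 = 34
j=5,p=0: 5>0, total = 34+5 = 39
j=5,p=1: 5>1, total = 39+4 = 43
j=5,p=2: 5>2, total = 43+3 = 46
j=5,p=3: 5>3, total = 46+2 = 48
j=5,p=4: 5>4, total = 48+1 = 49
j=5,p=5: not 5>5, total = 49+3 = 52
j=5,p=6: not 5>6, total = 52+3 = 55
j=5,p=7: not 5>7, total = 55+3 = 58

58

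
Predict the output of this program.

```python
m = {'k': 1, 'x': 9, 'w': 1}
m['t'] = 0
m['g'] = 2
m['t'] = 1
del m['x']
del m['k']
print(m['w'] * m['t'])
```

m['t'] = 0 → {'k': 1, 'x': 9, 'w': 1, 't': 0}
m['g'] = 2 → {'k': 1, 'x': 9, 'w': 1, 't': 0, 'g': 2}
m['t'] = 1 → {'k': 1, 'x': 9, 'w': 1, 't': 1, 'g': 2}
del 'x' → {'k': 1, 'w': 1, 't': 1, 'g': 2}
del 'k' → {'w': 1, 't': 1, 'g': 2}
m['w']*m['t'] = 1*1 = 1

1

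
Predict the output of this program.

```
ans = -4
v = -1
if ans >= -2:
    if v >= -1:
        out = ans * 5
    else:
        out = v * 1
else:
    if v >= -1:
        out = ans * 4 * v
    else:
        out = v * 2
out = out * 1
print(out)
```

16

ans=-4, v=-1
ans >= -2 is False; v >= -1 is True
→ out = ans * 4 * v = 16
out = 16*1 = 16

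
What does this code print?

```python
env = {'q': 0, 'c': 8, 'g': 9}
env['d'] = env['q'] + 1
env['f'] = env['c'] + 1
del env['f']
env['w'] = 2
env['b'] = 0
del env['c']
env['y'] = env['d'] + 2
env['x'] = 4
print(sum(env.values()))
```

env['d'] = env['q']+1 = 1 → {'q': 0, 'c': 8, 'g': 9, 'd': 1}
env['f'] = env['c']+1 = 9 → {'q': 0, 'c': 8, 'g': 9, 'd': 1, 'f': 9}
del 'f' → {'q': 0, 'c': 8, 'g': 9, 'd': 1}
env['w'] = 2 → {'q': 0, 'c': 8, 'g': 9, 'd': 1, 'w': 2}
env['b'] = 0 → {'q': 0, 'c': 8, 'g': 9, 'd': 1, 'w': 2, 'b': 0}
del 'c' → {'q': 0, 'g': 9, 'd': 1, 'w': 2, 'b': 0}
env['y'] = env['d']+2 = 3 → {'q': 0, 'g': 9, 'd': 1, 'w': 2, 'b': 0, 'y': 3}
env['x'] = 4 → {'q': 0, 'g': 9, 'd': 1, 'w': 2, 'b': 0, 'y': 3, 'x': 4}
sum of values = 19

19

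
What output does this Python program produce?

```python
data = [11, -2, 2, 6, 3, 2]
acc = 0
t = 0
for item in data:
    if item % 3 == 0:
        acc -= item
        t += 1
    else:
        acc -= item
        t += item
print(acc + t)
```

item=11: not %3==0, acc = 0-11 = -11; t=11
item=-2: not %3==0, acc = (-11)-(-2) = -9; t=9
item=2: not %3==0, acc = (-9)-2 = -11; t=11
item=6: %3==0, acc = (-11)-6 = -17; t=12
item=3: %3==0, acc = (-17)-3 = -20; t=13
item=2: not %3==0, acc = (-20)-2 = -22; t=15
acc+t = (-22)+15 = -7

-7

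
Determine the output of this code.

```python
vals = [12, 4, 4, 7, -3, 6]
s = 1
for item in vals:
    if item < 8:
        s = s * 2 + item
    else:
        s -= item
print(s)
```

item=12: not <8, s = 1-12 = -11
item=4: <8, s = (-11)*2+4 = -18
item=4: <8, s = (-18)*2+4 = -32
item=7: <8, s = (-32)*2+7 = -57
item=-3: <8, s = (-57)*2+(-3) = -117
item=6: <8, s = (-117)*2+6 = -228

-228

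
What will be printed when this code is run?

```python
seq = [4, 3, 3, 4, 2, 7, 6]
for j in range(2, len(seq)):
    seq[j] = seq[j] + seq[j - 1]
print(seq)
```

j=2: seq[2] = 3+3 = 6 → [4, 3, 6, 4, 2, 7, 6]
j=3: seq[3] = 4+6 = 10 → [4, 3, 6, 10, 2, 7, 6]
j=4: seq[4] = 2+10 = 12 → [4, 3, 6, 10, 12, 7, 6]
j=5: seq[5] = 7+12 = 19 → [4, 3, 6, 10, 12, 19, 6]
j=6: seq[6] = 6+19 = 25 → [4, 3, 6, 10, 12, 19, 25]

[4, 3, 6, 10, 12, 19, 25]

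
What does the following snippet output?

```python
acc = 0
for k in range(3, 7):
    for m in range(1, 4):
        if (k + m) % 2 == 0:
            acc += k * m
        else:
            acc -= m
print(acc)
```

k=3,m=1: even sum, acc = 0+3 = 3
k=3,m=2: odd sum, acc = 3-2 = 1
k=3,m=3: even sum, acc = 1+9 = 10
k=4,m=1: odd sum, acc = 10-1 = 9
k=4,m=2: even sum, acc = 9+8 = 17
k=4,m=3: odd sum, acc = 17-3 = 14
k=5,m=1: even sum, acc = 14+5 = 19
k=5,m=2: odd sum, acc = 19-2 = 17
k=5,m=3: even sum, acc = 17+15 = 32
k=6,m=1: odd sum, acc = 32-1 = 31
k=6,m=2: even sum, acc = 31+12 = 43
k=6,m=3: odd sum, acc = 43-3 = 40

40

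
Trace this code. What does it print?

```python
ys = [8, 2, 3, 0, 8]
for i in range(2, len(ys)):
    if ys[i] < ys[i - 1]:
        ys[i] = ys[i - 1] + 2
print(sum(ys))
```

26

i=2: 3>=2, unchanged → [8, 2, 3, 0, 8]
i=3: 0<3, ys[3] = 3+2 = 5 → [8, 2, 3, 5, 8]
i=4: 8>=5, unchanged → [8, 2, 3, 5, 8]
sum = 26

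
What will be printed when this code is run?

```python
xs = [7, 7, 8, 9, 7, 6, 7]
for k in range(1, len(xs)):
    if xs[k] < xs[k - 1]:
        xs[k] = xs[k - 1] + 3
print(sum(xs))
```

76

k=1: 7>=7, unchanged → [7, 7, 8, 9, 7, 6, 7]
k=2: 8>=7, unchanged → [7, 7, 8, 9, 7, 6, 7]
k=3: 9>=8, unchanged → [7, 7, 8, 9, 7, 6, 7]
k=4: 7<9, xs[4] = 9+3 = 12 → [7, 7, 8, 9, 12, 6, 7]
k=5: 6<12, xs[5] = 12+3 = 15 → [7, 7, 8, 9, 12, 15, 7]
k=6: 7<15, xs[6] = 15+3 = 18 → [7, 7, 8, 9, 12, 15, 18]
sum = 76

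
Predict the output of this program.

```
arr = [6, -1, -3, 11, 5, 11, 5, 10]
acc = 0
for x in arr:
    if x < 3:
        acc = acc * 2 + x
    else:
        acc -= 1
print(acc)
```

-14

x=6: not <3, acc = 0-1 = -1
x=-1: <3, acc = (-1)*2+(-1) = -3
x=-3: <3, acc = (-3)*2+(-3) = -9
x=11: not <3, acc = (-9)-1 = -10
x=5: not <3, acc = (-10)-1 = -11
x=11: not <3, acc = (-11)-1 = -12
x=5: not <3, acc = (-12)-1 = -13
x=10: not <3, acc = (-13)-1 = -14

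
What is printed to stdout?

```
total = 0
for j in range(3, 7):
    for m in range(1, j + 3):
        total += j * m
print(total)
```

485

j=3,m=1: total = 0+3 = 3
j=3,m=2: total = 3+6 = 9
j=3,m=3: total = 9+9 = 18
j=3,m=4: total = 18+12 = 30
j=3,m=5: total = 30+15 = 45
j=4,m=1: total = 45+4 = 49
j=4,m=2: total = 49+8 = 57
j=4,m=3: total = 57+12 = 69
j=4,m=4: total = 69+16 = 85
j=4,m=5: total = 85+20 = 105
j=4,m=6: total = 105+24 = 129
j=5,m=1: total = 129+5 = 134
j=5,m=2: total = 134+10 = 144
j=5,m=3: total = 144+15 = 159
j=5,m=4: total = 159+20 = 179
j=5,m=5: total = 179+25 = 204
j=5,m=6: total = 204+30 = 234
j=5,m=7: total = 234+35 = 269
j=6,m=1: total = 269+6 = 275
j=6,m=2: total = 275+12 = 287
j=6,m=3: total = 287+18 = 305
j=6,m=4: total = 305+24 = 329
j=6,m=5: total = 329+30 = 359
j=6,m=6: total = 359+36 = 395
j=6,m=7: total = 395+42 = 437
j=6,m=8: total = 437+48 = 485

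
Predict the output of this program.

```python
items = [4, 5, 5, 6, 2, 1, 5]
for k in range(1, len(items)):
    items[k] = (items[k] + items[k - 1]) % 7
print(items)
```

[4, 2, 0, 6, 1, 2, 0]

k=1: items[1] = (5+4)%7 = 2 → [4, 2, 5, 6, 2, 1, 5]
k=2: items[2] = (5+2)%7 = 0 → [4, 2, 0, 6, 2, 1, 5]
k=3: items[3] = (6+0)%7 = 6 → [4, 2, 0, 6, 2, 1, 5]
k=4: items[4] = (2+6)%7 = 1 → [4, 2, 0, 6, 1, 1, 5]
k=5: items[5] = (1+1)%7 = 2 → [4, 2, 0, 6, 1, 2, 5]
k=6: items[6] = (5+2)%7 = 0 → [4, 2, 0, 6, 1, 2, 0]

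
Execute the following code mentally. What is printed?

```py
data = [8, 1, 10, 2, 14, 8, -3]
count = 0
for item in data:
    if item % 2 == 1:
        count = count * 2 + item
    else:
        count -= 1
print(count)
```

-13

item=8: not odd, count = 0-1 = -1
item=1: odd, count = (-1)*2+1 = -1
item=10: not odd, count = (-1)-1 = -2
item=2: not odd, count = (-2)-1 = -3
item=14: not odd, count = (-3)-1 = -4
item=8: not odd, count = (-4)-1 = -5
item=-3: odd, count = (-5)*2+(-3) = -13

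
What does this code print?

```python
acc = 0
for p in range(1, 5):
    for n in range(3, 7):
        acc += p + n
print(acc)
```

112

p=1,n=3: acc = 0+4 = 4
p=1,n=4: acc = 4+5 = 9
p=1,n=5: acc = 9+6 = 15
p=1,n=6: acc = 15+7 = 22
p=2,n=3: acc = 22+5 = 27
p=2,n=4: acc = 27+6 = 33
p=2,n=5: acc = 33+7 = 40
p=2,n=6: acc = 40+8 = 48
p=3,n=3: acc = 48+6 = 54
p=3,n=4: acc = 54+7 = 61
p=3,n=5: acc = 61+8 = 69
p=3,n=6: acc = 69+9 = 78
p=4,n=3: acc = 78+7 = 85
p=4,n=4: acc = 85+8 = 93
p=4,n=5: acc = 93+9 = 102
p=4,n=6: acc = 102+10 = 112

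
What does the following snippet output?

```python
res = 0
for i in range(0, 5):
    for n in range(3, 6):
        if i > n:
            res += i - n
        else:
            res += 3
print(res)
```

i=0,n=3: not 0>3, res = 0+3 = 3
i=0,n=4: not 0>4, res = 3+3 = 6
i=0,n=5: not 0>5, res = 6+3 = 9
i=1,n=3: not 1>3, res = 9+3 = 12
i=1,n=4: not 1>4, res = 12+3 = 15
i=1,n=5: not 1>5, res = 15+3 = 18
i=2,n=3: not 2>3, res = 18+3 = 21
i=2,n=4: not 2>4, res = 21+3 = 24
i=2,n=5: not 2>5, res = 24+3 = 27
i=3,n=3: not 3>3, res = 27+3 = 30
i=3,n=4: not 3>4, res = 30+3 = 33
i=3,n=5: not 3>5, res = 33+3 = 36
i=4,n=3: 4>3, res = 36+1 = 37
i=4,n=4: not 4>4, res = 37+3 = 40
i=4,n=5: not 4>5, res = 40+3 = 43

43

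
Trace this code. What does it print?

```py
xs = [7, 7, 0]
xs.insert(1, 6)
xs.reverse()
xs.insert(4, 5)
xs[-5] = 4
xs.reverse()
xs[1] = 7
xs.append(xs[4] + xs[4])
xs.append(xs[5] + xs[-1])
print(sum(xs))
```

insert 6 at 1 → [7, 6, 7, 0]
reverse → [0, 7, 6, 7]
insert 5 at 4 → [0, 7, 6, 7, 5]
xs[-5] = 4 → [4, 7, 6, 7, 5]
reverse → [5, 7, 6, 7, 4]
xs[1] = 7 → [5, 7, 6, 7, 4]
append xs[4]+xs[4] = 4+4 = 8 → [5, 7, 6, 7, 4, 8]
append xs[5]+xs[-1] = 8+8 = 16 → [5, 7, 6, 7, 4, 8, 16]
sum = 53

53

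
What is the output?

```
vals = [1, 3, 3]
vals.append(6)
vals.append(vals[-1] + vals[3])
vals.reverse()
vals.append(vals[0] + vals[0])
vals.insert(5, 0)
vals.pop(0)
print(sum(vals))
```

append 6 → [1, 3, 3, 6]
append vals[-1]+vals[3] = 6+6 = 12 → [1, 3, 3, 6, 12]
reverse → [12, 6, 3, 3, 1]
append vals[0]+vals[0] = 12+12 = 24 → [12, 6, 3, 3, 1, 24]
insert 0 at 5 → [12, 6, 3, 3, 1, 0, 24]
pop(0) removes 12 → [6, 3, 3, 1, 0, 24]
sum = 37

37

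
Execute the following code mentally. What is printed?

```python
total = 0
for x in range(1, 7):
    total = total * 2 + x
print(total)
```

120

x=1: total = 0*2+1 = 1
x=2: total = 1*2+2 = 4
x=3: total = 4*2+3 = 11
x=4: total = 11*2+4 = 26
x=5: total = 26*2+5 = 57
x=6: total = 57*2+6 = 120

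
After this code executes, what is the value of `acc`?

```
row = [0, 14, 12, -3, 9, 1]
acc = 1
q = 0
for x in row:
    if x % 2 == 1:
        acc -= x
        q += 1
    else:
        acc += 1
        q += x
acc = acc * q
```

x=0: not odd, acc = 1+1 = 2; q=0
x=14: not odd, acc = 2+1 = 3; q=14
x=12: not odd, acc = 3+1 = 4; q=26
x=-3: odd, acc = 4-(-3) = 7; q=27
x=9: odd, acc = 7-9 = -2; q=28
x=1: odd, acc = (-2)-1 = -3; q=29
acc*q = (-3)*29 = -87

-87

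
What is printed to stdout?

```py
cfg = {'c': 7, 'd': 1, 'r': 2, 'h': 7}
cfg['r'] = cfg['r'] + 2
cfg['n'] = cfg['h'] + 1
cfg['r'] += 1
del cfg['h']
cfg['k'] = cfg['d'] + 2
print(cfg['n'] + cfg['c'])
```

cfg['r'] = cfg['r']+2 = 4 → {'c': 7, 'd': 1, 'r': 4, 'h': 7}
cfg['n'] = cfg['h']+1 = 8 → {'c': 7, 'd': 1, 'r': 4, 'h': 7, 'n': 8}
cfg['r'] = 4+1 = 5 → {'c': 7, 'd': 1, 'r': 5, 'h': 7, 'n': 8}
del 'h' → {'c': 7, 'd': 1, 'r': 5, 'n': 8}
cfg['k'] = cfg['d']+2 = 3 → {'c': 7, 'd': 1, 'r': 5, 'n': 8, 'k': 3}
cfg['n']+cfg['c'] = 8+7 = 15

15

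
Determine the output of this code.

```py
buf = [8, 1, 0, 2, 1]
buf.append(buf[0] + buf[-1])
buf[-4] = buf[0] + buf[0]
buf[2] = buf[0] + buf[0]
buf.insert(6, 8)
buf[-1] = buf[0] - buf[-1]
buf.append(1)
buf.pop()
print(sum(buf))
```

37

append buf[0]+buf[-1] = 8+1 = 9 → [8, 1, 0, 2, 1, 9]
buf[-4] = buf[0]+buf[0] = 8+8 = 16 → [8, 1, 16, 2, 1, 9]
buf[2] = buf[0]+buf[0] = 8+8 = 16 → [8, 1, 16, 2, 1, 9]
insert 8 at 6 → [8, 1, 16, 2, 1, 9, 8]
buf[-1] = buf[0]-buf[-1] = 8-8 = 0 → [8, 1, 16, 2, 1, 9, 0]
append 1 → [8, 1, 16, 2, 1, 9, 0, 1]
pop() removes 1 → [8, 1, 16, 2, 1, 9, 0]
sum = 37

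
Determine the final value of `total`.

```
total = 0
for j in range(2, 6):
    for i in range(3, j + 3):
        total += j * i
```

j=2,i=3: total = 0+6 = 6
j=2,i=4: total = 6+8 = 14
j=3,i=3: total = 14+9 = 23
j=3,i=4: total = 23+12 = 35
j=3,i=5: total = 35+15 = 50
j=4,i=3: total = 50+12 = 62
j=4,i=4: total = 62+16 = 78
j=4,i=5: total = 78+20 = 98
j=4,i=6: total = 98+24 = 122
j=5,i=3: total = 122+15 = 137
j=5,i=4: total = 137+20 = 157
j=5,i=5: total = 157+25 = 182
j=5,i=6: total = 182+30 = 212
j=5,i=7: total = 212+35 = 247

247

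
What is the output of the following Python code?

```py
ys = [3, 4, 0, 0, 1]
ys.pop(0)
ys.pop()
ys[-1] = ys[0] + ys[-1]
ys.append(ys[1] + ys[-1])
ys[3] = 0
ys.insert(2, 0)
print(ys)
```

[4, 0, 0, 4, 0]

pop(0) removes 3 → [4, 0, 0, 1]
pop() removes 1 → [4, 0, 0]
ys[-1] = ys[0]+ys[-1] = 4+0 = 4 → [4, 0, 4]
append ys[1]+ys[-1] = 0+4 = 4 → [4, 0, 4, 4]
ys[3] = 0 → [4, 0, 4, 0]
insert 0 at 2 → [4, 0, 0, 4, 0]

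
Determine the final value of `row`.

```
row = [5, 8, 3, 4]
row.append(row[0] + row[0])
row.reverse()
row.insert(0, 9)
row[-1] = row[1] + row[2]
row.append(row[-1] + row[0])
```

append row[0]+row[0] = 5+5 = 10 → [5, 8, 3, 4, 10]
reverse → [10, 4, 3, 8, 5]
insert 9 at 0 → [9, 10, 4, 3, 8, 5]
row[-1] = row[1]+row[2] = 10+4 = 14 → [9, 10, 4, 3, 8, 14]
append row[-1]+row[0] = 14+9 = 23 → [9, 10, 4, 3, 8, 14, 23]

[9, 10, 4, 3, 8, 14, 23]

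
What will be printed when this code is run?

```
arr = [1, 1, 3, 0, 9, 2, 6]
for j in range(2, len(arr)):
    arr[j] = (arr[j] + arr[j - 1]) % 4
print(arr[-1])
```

1

j=2: arr[2] = (3+1)%4 = 0 → [1, 1, 0, 0, 9, 2, 6]
j=3: arr[3] = (0+0)%4 = 0 → [1, 1, 0, 0, 9, 2, 6]
j=4: arr[4] = (9+0)%4 = 1 → [1, 1, 0, 0, 1, 2, 6]
j=5: arr[5] = (2+1)%4 = 3 → [1, 1, 0, 0, 1, 3, 6]
j=6: arr[6] = (6+3)%4 = 1 → [1, 1, 0, 0, 1, 3, 1]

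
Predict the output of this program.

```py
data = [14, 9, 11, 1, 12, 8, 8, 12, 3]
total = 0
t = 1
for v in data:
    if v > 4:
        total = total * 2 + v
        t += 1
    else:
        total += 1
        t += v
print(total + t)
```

1545

v=14: >4, total = 0*2+14 = 14; t=2
v=9: >4, total = 14*2+9 = 37; t=3
v=11: >4, total = 37*2+11 = 85; t=4
v=1: not >4, total = 85+1 = 86; t=5
v=12: >4, total = 86*2+12 = 184; t=6
v=8: >4, total = 184*2+8 = 376; t=7
v=8: >4, total = 376*2+8 = 760; t=8
v=12: >4, total = 760*2+12 = 1532; t=9
v=3: not >4, total = 1532+1 = 1533; t=12
total+t = 1533+12 = 1545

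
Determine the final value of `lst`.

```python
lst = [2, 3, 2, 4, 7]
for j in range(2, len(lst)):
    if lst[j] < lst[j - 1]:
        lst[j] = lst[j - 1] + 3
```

j=2: 2<3, lst[2] = 3+3 = 6 → [2, 3, 6, 4, 7]
j=3: 4<6, lst[3] = 6+3 = 9 → [2, 3, 6, 9, 7]
j=4: 7<9, lst[4] = 9+3 = 12 → [2, 3, 6, 9, 12]

[2, 3, 6, 9, 12]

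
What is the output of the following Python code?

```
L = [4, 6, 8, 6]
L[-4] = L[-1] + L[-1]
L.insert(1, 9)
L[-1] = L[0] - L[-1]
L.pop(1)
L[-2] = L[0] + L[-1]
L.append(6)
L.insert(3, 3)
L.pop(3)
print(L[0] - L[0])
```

0

L[-4] = L[-1]+L[-1] = 6+6 = 12 → [12, 6, 8, 6]
insert 9 at 1 → [12, 9, 6, 8, 6]
L[-1] = L[0]-L[-1] = 12-6 = 6 → [12, 9, 6, 8, 6]
pop(1) removes 9 → [12, 6, 8, 6]
L[-2] = L[0]+L[-1] = 12+6 = 18 → [12, 6, 18, 6]
append 6 → [12, 6, 18, 6, 6]
insert 3 at 3 → [12, 6, 18, 3, 6, 6]
pop(3) removes 3 → [12, 6, 18, 6, 6]
L[0]-L[0] = 12-12 = 0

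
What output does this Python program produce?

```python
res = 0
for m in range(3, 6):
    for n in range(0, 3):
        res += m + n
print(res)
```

45

m=3,n=0: res = 0+3 = 3
m=3,n=1: res = 3+4 = 7
m=3,n=2: res = 7+5 = 12
m=4,n=0: res = 12+4 = 16
m=4,n=1: res = 16+5 = 21
m=4,n=2: res = 21+6 = 27
m=5,n=0: res = 27+5 = 32
m=5,n=1: res = 32+6 = 38
m=5,n=2: res = 38+7 = 45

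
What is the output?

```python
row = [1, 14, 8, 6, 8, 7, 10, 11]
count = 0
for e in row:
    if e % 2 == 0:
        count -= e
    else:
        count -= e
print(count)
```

-65

e=1: not even, count = 0-1 = -1
e=14: even, count = (-1)-14 = -15
e=8: even, count = (-15)-8 = -23
e=6: even, count = (-23)-6 = -29
e=8: even, count = (-29)-8 = -37
e=7: not even, count = (-37)-7 = -44
e=10: even, count = (-44)-10 = -54
e=11: not even, count = (-54)-11 = -65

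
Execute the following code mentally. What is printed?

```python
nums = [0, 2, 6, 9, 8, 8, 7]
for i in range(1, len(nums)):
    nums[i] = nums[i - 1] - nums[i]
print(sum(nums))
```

-125

i=1: nums[1] = 0-2 = -2 → [0, -2, 6, 9, 8, 8, 7]
i=2: nums[2] = (-2)-6 = -8 → [0, -2, -8, 9, 8, 8, 7]
i=3: nums[3] = (-8)-9 = -17 → [0, -2, -8, -17, 8, 8, 7]
i=4: nums[4] = (-17)-8 = -25 → [0, -2, -8, -17, -25, 8, 7]
i=5: nums[5] = (-25)-8 = -33 → [0, -2, -8, -17, -25, -33, 7]
i=6: nums[6] = (-33)-7 = -40 → [0, -2, -8, -17, -25, -33, -40]
sum = -125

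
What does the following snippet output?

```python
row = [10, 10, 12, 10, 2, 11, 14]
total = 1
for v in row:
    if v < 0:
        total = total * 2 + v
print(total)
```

v=10: not <0
v=10: not <0
v=12: not <0
v=10: not <0
v=2: not <0
v=11: not <0
v=14: not <0

1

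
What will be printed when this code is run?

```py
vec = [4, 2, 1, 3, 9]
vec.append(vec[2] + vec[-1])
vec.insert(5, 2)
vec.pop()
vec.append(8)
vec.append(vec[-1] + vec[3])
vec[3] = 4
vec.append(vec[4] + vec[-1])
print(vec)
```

[4, 2, 1, 4, 9, 2, 8, 11, 20]

append vec[2]+vec[-1] = 1+9 = 10 → [4, 2, 1, 3, 9, 10]
insert 2 at 5 → [4, 2, 1, 3, 9, 2, 10]
pop() removes 10 → [4, 2, 1, 3, 9, 2]
append 8 → [4, 2, 1, 3, 9, 2, 8]
append vec[-1]+vec[3] = 8+3 = 11 → [4, 2, 1, 3, 9, 2, 8, 11]
vec[3] = 4 → [4, 2, 1, 4, 9, 2, 8, 11]
append vec[4]+vec[-1] = 9+11 = 20 → [4, 2, 1, 4, 9, 2, 8, 11, 20]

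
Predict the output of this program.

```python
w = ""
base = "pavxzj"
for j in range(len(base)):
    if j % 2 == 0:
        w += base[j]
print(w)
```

pvz

j=0: add 'p' → 'p'
j=1: skip
j=2: add 'v' → 'pv'
j=3: skip
j=4: add 'z' → 'pvz'
j=5: skip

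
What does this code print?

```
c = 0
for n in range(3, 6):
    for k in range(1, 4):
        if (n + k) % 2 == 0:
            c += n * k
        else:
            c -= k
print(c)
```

n=3,k=1: even sum, c = 0+3 = 3
n=3,k=2: odd sum, c = 3-2 = 1
n=3,k=3: even sum, c = 1+9 = 10
n=4,k=1: odd sum, c = 10-1 = 9
n=4,k=2: even sum, c = 9+8 = 17
n=4,k=3: odd sum, c = 17-3 = 14
n=5,k=1: even sum, c = 14+5 = 19
n=5,k=2: odd sum, c = 19-2 = 17
n=5,k=3: even sum, c = 17+15 = 32

32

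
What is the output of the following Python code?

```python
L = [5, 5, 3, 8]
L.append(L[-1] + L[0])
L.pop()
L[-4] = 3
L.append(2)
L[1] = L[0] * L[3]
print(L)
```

append L[-1]+L[0] = 8+5 = 13 → [5, 5, 3, 8, 13]
pop() removes 13 → [5, 5, 3, 8]
L[-4] = 3 → [3, 5, 3, 8]
append 2 → [3, 5, 3, 8, 2]
L[1] = L[0]*L[3] = 3*8 = 24 → [3, 24, 3, 8, 2]

[3, 24, 3, 8, 2]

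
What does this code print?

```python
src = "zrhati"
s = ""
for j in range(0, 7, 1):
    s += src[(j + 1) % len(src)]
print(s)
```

j=0: add src[1]='r' → 'r'
j=1: add src[2]='h' → 'rh'
j=2: add src[3]='a' → 'rha'
j=3: add src[4]='t' → 'rhat'
j=4: add src[5]='i' → 'rhati'
j=5: add src[0]='z' → 'rhatiz'
j=6: add src[1]='r' → 'rhatizr'

rhatizr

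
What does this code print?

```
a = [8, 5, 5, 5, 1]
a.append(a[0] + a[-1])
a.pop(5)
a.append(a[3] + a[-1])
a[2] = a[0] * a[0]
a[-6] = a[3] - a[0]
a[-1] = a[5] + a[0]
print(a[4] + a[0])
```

-2

append a[0]+a[-1] = 8+1 = 9 → [8, 5, 5, 5, 1, 9]
pop(5) removes 9 → [8, 5, 5, 5, 1]
append a[3]+a[-1] = 5+1 = 6 → [8, 5, 5, 5, 1, 6]
a[2] = a[0]*a[0] = 8*8 = 64 → [8, 5, 64, 5, 1, 6]
a[-6] = a[3]-a[0] = 5-8 = -3 → [-3, 5, 64, 5, 1, 6]
a[-1] = a[5]+a[0] = 6+(-3) = 3 → [-3, 5, 64, 5, 1, 3]
a[4]+a[0] = 1+(-3) = -2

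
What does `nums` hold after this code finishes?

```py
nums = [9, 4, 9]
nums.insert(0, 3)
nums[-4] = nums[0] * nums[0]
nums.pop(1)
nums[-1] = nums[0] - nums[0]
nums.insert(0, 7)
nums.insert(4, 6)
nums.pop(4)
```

[7, 9, 4, 0]

insert 3 at 0 → [3, 9, 4, 9]
nums[-4] = nums[0]*nums[0] = 3*3 = 9 → [9, 9, 4, 9]
pop(1) removes 9 → [9, 4, 9]
nums[-1] = nums[0]-nums[0] = 9-9 = 0 → [9, 4, 0]
insert 7 at 0 → [7, 9, 4, 0]
insert 6 at 4 → [7, 9, 4, 0, 6]
pop(4) removes 6 → [7, 9, 4, 0]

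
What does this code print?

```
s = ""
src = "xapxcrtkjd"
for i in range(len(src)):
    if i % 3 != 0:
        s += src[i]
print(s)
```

i=0: skip
i=1: add 'a' → 'a'
i=2: add 'p' → 'ap'
i=3: skip
i=4: add 'c' → 'apc'
i=5: add 'r' → 'apcr'
i=6: skip
i=7: add 'k' → 'apcrk'
i=8: add 'j' → 'apcrkj'
i=9: skip

apcrkj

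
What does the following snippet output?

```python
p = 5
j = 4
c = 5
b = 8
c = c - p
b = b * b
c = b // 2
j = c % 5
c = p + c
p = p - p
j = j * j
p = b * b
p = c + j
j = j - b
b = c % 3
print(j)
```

c = 5-5 = 0
b = 8*8 = 64
c = 64//2 = 32
j = 32%5 = 2
c = 5+32 = 37
p = 5-5 = 0
j = 2*2 = 4
p = 64*64 = 4096
p = 37+4 = 41
j = 4-64 = -60
b = 37%3 = 1

-60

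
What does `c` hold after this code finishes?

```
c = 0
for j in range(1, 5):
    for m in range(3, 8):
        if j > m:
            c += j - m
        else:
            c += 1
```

20

j=1,m=3: not 1>3, c = 0+1 = 1
j=1,m=4: not 1>4, c = 1+1 = 2
j=1,m=5: not 1>5, c = 2+1 = 3
j=1,m=6: not 1>6, c = 3+1 = 4
j=1,m=7: not 1>7, c = 4+1 = 5
j=2,m=3: not 2>3, c = 5+1 = 6
j=2,m=4: not 2>4, c = 6+1 = 7
j=2,m=5: not 2>5, c = 7+1 = 8
j=2,m=6: not 2>6, c = 8+1 = 9
j=2,m=7: not 2>7, c = 9+1 = 10
j=3,m=3: not 3>3, c = 10+1 = 11
j=3,m=4: not 3>4, c = 11+1 = 12
j=3,m=5: not 3>5, c = 12+1 = 13
j=3,m=6: not 3>6, c = 13+1 = 14
j=3,m=7: not 3>7, c = 14+1 = 15
j=4,m=3: 4>3, c = 15+1 = 16
j=4,m=4: not 4>4, c = 16+1 = 17
j=4,m=5: not 4>5, c = 17+1 = 18
j=4,m=6: not 4>6, c = 18+1 = 19
j=4,m=7: not 4>7, c = 19+1 = 20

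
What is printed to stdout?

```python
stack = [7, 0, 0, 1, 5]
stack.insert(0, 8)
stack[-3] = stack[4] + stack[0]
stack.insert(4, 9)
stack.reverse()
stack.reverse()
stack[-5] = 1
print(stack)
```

[8, 7, 1, 9, 9, 1, 5]

insert 8 at 0 → [8, 7, 0, 0, 1, 5]
stack[-3] = stack[4]+stack[0] = 1+8 = 9 → [8, 7, 0, 9, 1, 5]
insert 9 at 4 → [8, 7, 0, 9, 9, 1, 5]
reverse → [5, 1, 9, 9, 0, 7, 8]
reverse → [8, 7, 0, 9, 9, 1, 5]
stack[-5] = 1 → [8, 7, 1, 9, 9, 1, 5]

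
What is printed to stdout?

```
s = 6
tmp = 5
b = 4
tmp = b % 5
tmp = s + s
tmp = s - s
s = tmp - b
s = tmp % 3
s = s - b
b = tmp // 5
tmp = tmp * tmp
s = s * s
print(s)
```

16

tmp = 4%5 = 4
tmp = 6+6 = 12
tmp = 6-6 = 0
s = 0-4 = -4
s = 0%3 = 0
s = 0-4 = -4
b = 0//5 = 0
tmp = 0*0 = 0
s = (-4)*(-4) = 16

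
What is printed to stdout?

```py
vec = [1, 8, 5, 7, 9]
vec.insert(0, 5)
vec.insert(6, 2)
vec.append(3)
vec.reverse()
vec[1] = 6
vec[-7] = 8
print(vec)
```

[3, 8, 9, 7, 5, 8, 1, 5]

insert 5 at 0 → [5, 1, 8, 5, 7, 9]
insert 2 at 6 → [5, 1, 8, 5, 7, 9, 2]
append 3 → [5, 1, 8, 5, 7, 9, 2, 3]
reverse → [3, 2, 9, 7, 5, 8, 1, 5]
vec[1] = 6 → [3, 6, 9, 7, 5, 8, 1, 5]
vec[-7] = 8 → [3, 8, 9, 7, 5, 8, 1, 5]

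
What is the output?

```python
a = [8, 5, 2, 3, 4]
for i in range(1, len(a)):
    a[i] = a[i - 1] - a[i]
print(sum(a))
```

i=1: a[1] = 8-5 = 3 → [8, 3, 2, 3, 4]
i=2: a[2] = 3-2 = 1 → [8, 3, 1, 3, 4]
i=3: a[3] = 1-3 = -2 → [8, 3, 1, -2, 4]
i=4: a[4] = (-2)-4 = -6 → [8, 3, 1, -2, -6]
sum = 4

4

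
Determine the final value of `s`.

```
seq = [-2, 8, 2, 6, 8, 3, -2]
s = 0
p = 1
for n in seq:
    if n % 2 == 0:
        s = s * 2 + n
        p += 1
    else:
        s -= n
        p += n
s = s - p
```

n=-2: even, s = 0*2+(-2) = -2; p=2
n=8: even, s = (-2)*2+8 = 4; p=3
n=2: even, s = 4*2+2 = 10; p=4
n=6: even, s = 10*2+6 = 26; p=5
n=8: even, s = 26*2+8 = 60; p=6
n=3: not even, s = 60-3 = 57; p=9
n=-2: even, s = 57*2+(-2) = 112; p=10
s-p = 112-10 = 102

102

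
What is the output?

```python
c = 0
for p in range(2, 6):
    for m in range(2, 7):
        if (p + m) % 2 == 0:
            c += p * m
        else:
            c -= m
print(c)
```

96

p=2,m=2: even sum, c = 0+4 = 4
p=2,m=3: odd sum, c = 4-3 = 1
p=2,m=4: even sum, c = 1+8 = 9
p=2,m=5: odd sum, c = 9-5 = 4
p=2,m=6: even sum, c = 4+12 = 16
p=3,m=2: odd sum, c = 16-2 = 14
p=3,m=3: even sum, c = 14+9 = 23
p=3,m=4: odd sum, c = 23-4 = 19
p=3,m=5: even sum, c = 19+15 = 34
p=3,m=6: odd sum, c = 34-6 = 28
p=4,m=2: even sum, c = 28+8 = 36
p=4,m=3: odd sum, c = 36-3 = 33
p=4,m=4: even sum, c = 33+16 = 49
p=4,m=5: odd sum, c = 49-5 = 44
p=4,m=6: even sum, c = 44+24 = 68
p=5,m=2: odd sum, c = 68-2 = 66
p=5,m=3: even sum, c = 66+15 = 81
p=5,m=4: odd sum, c = 81-4 = 77
p=5,m=5: even sum, c = 77+25 = 102
p=5,m=6: odd sum, c = 102-6 = 96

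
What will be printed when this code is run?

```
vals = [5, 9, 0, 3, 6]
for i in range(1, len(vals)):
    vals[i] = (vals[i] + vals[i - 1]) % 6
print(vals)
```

[5, 2, 2, 5, 5]

i=1: vals[1] = (9+5)%6 = 2 → [5, 2, 0, 3, 6]
i=2: vals[2] = (0+2)%6 = 2 → [5, 2, 2, 3, 6]
i=3: vals[3] = (3+2)%6 = 5 → [5, 2, 2, 5, 6]
i=4: vals[4] = (6+5)%6 = 5 → [5, 2, 2, 5, 5]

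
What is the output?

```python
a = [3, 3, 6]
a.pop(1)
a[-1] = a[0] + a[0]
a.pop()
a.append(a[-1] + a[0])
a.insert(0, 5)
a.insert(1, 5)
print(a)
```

pop(1) removes 3 → [3, 6]
a[-1] = a[0]+a[0] = 3+3 = 6 → [3, 6]
pop() removes 6 → [3]
append a[-1]+a[0] = 3+3 = 6 → [3, 6]
insert 5 at 0 → [5, 3, 6]
insert 5 at 1 → [5, 5, 3, 6]

[5, 5, 3, 6]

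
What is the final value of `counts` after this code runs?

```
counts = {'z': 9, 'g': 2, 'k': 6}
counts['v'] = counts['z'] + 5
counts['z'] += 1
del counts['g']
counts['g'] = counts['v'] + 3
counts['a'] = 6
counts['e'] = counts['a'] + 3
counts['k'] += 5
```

counts['v'] = counts['z']+5 = 14 → {'z': 9, 'g': 2, 'k': 6, 'v': 14}
counts['z'] = 9+1 = 10 → {'z': 10, 'g': 2, 'k': 6, 'v': 14}
del 'g' → {'z': 10, 'k': 6, 'v': 14}
counts['g'] = counts['v']+3 = 17 → {'z': 10, 'k': 6, 'v': 14, 'g': 17}
counts['a'] = 6 → {'z': 10, 'k': 6, 'v': 14, 'g': 17, 'a': 6}
counts['e'] = counts['a']+3 = 9 → {'z': 10, 'k': 6, 'v': 14, 'g': 17, 'a': 6, 'e': 9}
counts['k'] = 6+5 = 11 → {'z': 10, 'k': 11, 'v': 14, 'g': 17, 'a': 6, 'e': 9}

{'z': 10, 'k': 11, 'v': 14, 'g': 17, 'a': 6, 'e': 9}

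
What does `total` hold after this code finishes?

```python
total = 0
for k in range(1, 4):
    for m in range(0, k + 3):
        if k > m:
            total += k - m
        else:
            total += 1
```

k=1,m=0: 1>0, total = 0+1 = 1
k=1,m=1: not 1>1, total = 1+1 = 2
k=1,m=2: not 1>2, total = 2+1 = 3
k=1,m=3: not 1>3, total = 3+1 = 4
k=2,m=0: 2>0, total = 4+2 = 6
k=2,m=1: 2>1, total = 6+1 = 7
k=2,m=2: not 2>2, total = 7+1 = 8
k=2,m=3: not 2>3, total = 8+1 = 9
k=2,m=4: not 2>4, total = 9+1 = 10
k=3,m=0: 3>0, total = 10+3 = 13
k=3,m=1: 3>1, total = 13+2 = 15
k=3,m=2: 3>2, total = 15+1 = 16
k=3,m=3: not 3>3, total = 16+1 = 17
k=3,m=4: not 3>4, total = 17+1 = 18
k=3,m=5: not 3>5, total = 18+1 = 19

19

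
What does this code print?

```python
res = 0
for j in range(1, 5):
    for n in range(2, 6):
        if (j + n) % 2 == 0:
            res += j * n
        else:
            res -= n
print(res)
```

40

j=1,n=2: odd sum, res = 0-2 = -2
j=1,n=3: even sum, res = (-2)+3 = 1
j=1,n=4: odd sum, res = 1-4 = -3
j=1,n=5: even sum, res = (-3)+5 = 2
j=2,n=2: even sum, res = 2+4 = 6
j=2,n=3: odd sum, res = 6-3 = 3
j=2,n=4: even sum, res = 3+8 = 11
j=2,n=5: odd sum, res = 11-5 = 6
j=3,n=2: odd sum, res = 6-2 = 4
j=3,n=3: even sum, res = 4+9 = 13
j=3,n=4: odd sum, res = 13-4 = 9
j=3,n=5: even sum, res = 9+15 = 24
j=4,n=2: even sum, res = 24+8 = 32
j=4,n=3: odd sum, res = 32-3 = 29
j=4,n=4: even sum, res = 29+16 = 45
j=4,n=5: odd sum, res = 45-5 = 40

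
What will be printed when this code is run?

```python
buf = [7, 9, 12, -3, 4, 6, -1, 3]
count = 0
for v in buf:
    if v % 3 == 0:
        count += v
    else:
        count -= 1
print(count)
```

v=7: not %3==0, count = 0-1 = -1
v=9: %3==0, count = (-1)+9 = 8
v=12: %3==0, count = 8+12 = 20
v=-3: %3==0, count = 20+(-3) = 17
v=4: not %3==0, count = 17-1 = 16
v=6: %3==0, count = 16+6 = 22
v=-1: not %3==0, count = 22-1 = 21
v=3: %3==0, count = 21+3 = 24

24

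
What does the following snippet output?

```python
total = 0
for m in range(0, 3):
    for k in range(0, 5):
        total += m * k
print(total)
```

m=0,k=0: total = 0+0 = 0
m=0,k=1: total = 0+0 = 0
m=0,k=2: total = 0+0 = 0
m=0,k=3: total = 0+0 = 0
m=0,k=4: total = 0+0 = 0
m=1,k=0: total = 0+0 = 0
m=1,k=1: total = 0+1 = 1
m=1,k=2: total = 1+2 = 3
m=1,k=3: total = 3+3 = 6
m=1,k=4: total = 6+4 = 10
m=2,k=0: total = 10+0 = 10
m=2,k=1: total = 10+2 = 12
m=2,k=2: total = 12+4 = 16
m=2,k=3: total = 16+6 = 22
m=2,k=4: total = 22+8 = 30

30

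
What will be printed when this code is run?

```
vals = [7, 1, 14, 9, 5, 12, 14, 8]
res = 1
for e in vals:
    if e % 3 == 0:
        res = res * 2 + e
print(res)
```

e=7: not %3==0
e=1: not %3==0
e=14: not %3==0
e=9: %3==0, res = 1*2+9 = 11
e=5: not %3==0
e=12: %3==0, res = 11*2+12 = 34
e=14: not %3==0
e=8: not %3==0

34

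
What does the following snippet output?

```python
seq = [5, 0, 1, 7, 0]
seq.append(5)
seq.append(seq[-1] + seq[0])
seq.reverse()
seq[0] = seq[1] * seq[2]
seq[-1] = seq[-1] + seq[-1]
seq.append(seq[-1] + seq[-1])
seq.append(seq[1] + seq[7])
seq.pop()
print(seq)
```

append 5 → [5, 0, 1, 7, 0, 5]
append seq[-1]+seq[0] = 5+5 = 10 → [5, 0, 1, 7, 0, 5, 10]
reverse → [10, 5, 0, 7, 1, 0, 5]
seq[0] = seq[1]*seq[2] = 5*0 = 0 → [0, 5, 0, 7, 1, 0, 5]
seq[-1] = seq[-1]+seq[-1] = 5+5 = 10 → [0, 5, 0, 7, 1, 0, 10]
append seq[-1]+seq[-1] = 10+10 = 20 → [0, 5, 0, 7, 1, 0, 10, 20]
append seq[1]+seq[7] = 5+20 = 25 → [0, 5, 0, 7, 1, 0, 10, 20, 25]
pop() removes 25 → [0, 5, 0, 7, 1, 0, 10, 20]

[0, 5, 0, 7, 1, 0, 10, 20]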